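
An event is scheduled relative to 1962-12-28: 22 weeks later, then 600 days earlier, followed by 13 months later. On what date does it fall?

Advancing 22 weeks (= 154 days) from December 28, 1962:
December has 31 days, so 31 − 28 = 3 days remain after December 28, 1962; 154 − 3 = 151 left.
January 1963 has 31 days: 151 − 31 = 120 left.
February 1963 has 28 days (1963 is not a leap year): 120 − 28 = 92 left.
March 1963 has 31 days: 92 − 31 = 61 left.
April 1963 has 30 days: 61 − 30 = 31 left.
31 days into May 1963 → May 31, 1963.
Subtracting 600 days from May 31, 1963:
Going back 31 days from May 31, 1963 reaches the end of the previous month; 600 − 31 = 569 left.
April 1963 has 30 days: 569 − 30 = 539 left.
March 1963 has 31 days: 539 − 31 = 508 left.
February 1963 has 28 days (1963 is not a leap year): 508 − 28 = 480 left.
January 1963 has 31 days: 480 − 31 = 449 left.
December 1962 has 31 days: 449 − 31 = 418 left.
November 1962 has 30 days: 418 − 30 = 388 left.
October 1962 has 31 days: 388 − 31 = 357 left.
September 1962 has 30 days: 357 − 30 = 327 left.
August 1962 has 31 days: 327 − 31 = 296 left.
July 1962 has 31 days: 296 − 31 = 265 left.
June 1962 has 30 days: 265 − 30 = 235 left.
May 1962 has 31 days: 235 − 31 = 204 left.
April 1962 has 30 days: 204 − 30 = 174 left.
March 1962 has 31 days: 174 − 31 = 143 left.
February 1962 has 28 days (1962 is not a leap year): 143 − 28 = 115 left.
January 1962 has 31 days: 115 − 31 = 84 left.
December 1961 has 31 days: 84 − 31 = 53 left.
November 1961 has 30 days: 53 − 30 = 23 left.
October 1961 has 31 days; 31 − 23 = 8 → October 8, 1961.
Adding 13 months from October 8, 1961:
month 10 + 13 = 23, which is month 11 of year 1962 → November 1962.
Day 8 is valid in November, giving November 8, 1962.

November 8, 1962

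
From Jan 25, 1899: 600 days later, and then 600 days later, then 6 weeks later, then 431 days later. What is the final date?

Advancing 600 days from January 25, 1899:
January has 31 days, so 31 − 25 = 6 days remain after January 25, 1899; 600 − 6 = 594 left.
February 1899 has 28 days (1899 is not a leap year): 594 − 28 = 566 left.
March 1899 has 31 days: 566 − 31 = 535 left.
April 1899 has 30 days: 535 − 30 = 505 left.
May 1899 has 31 days: 505 − 31 = 474 left.
June 1899 has 30 days: 474 − 30 = 444 left.
July 1899 has 31 days: 444 − 31 = 413 left.
August 1899 has 31 days: 413 − 31 = 382 left.
September 1899 has 30 days: 382 − 30 = 352 left.
October 1899 has 31 days: 352 − 31 = 321 left.
November 1899 has 30 days: 321 − 30 = 291 left.
December 1899 has 31 days: 291 − 31 = 260 left.
January 1900 has 31 days: 260 − 31 = 229 left.
February 1900 has 28 days (1900 is not a leap year (divisible by 100 but not 400)): 229 − 28 = 201 left.
March 1900 has 31 days: 201 − 31 = 170 left.
April 1900 has 30 days: 170 − 30 = 140 left.
May 1900 has 31 days: 140 − 31 = 109 left.
June 1900 has 30 days: 109 − 30 = 79 left.
July 1900 has 31 days: 79 − 31 = 48 left.
August 1900 has 31 days: 48 − 31 = 17 left.
17 days into September 1900 → September 17, 1900.
Advancing 600 days from September 17, 1900:
September has 30 days, so 30 − 17 = 13 days remain after September 17, 1900; 600 − 13 = 587 left.
October 1900 has 31 days: 587 − 31 = 556 left.
November 1900 has 30 days: 556 − 30 = 526 left.
December 1900 has 31 days: 526 − 31 = 495 left.
January 1901 has 31 days: 495 − 31 = 464 left.
February 1901 has 28 days (1901 is not a leap year): 464 − 28 = 436 left.
March 1901 has 31 days: 436 − 31 = 405 left.
April 1901 has 30 days: 405 − 30 = 375 left.
May 1901 has 31 days: 375 − 31 = 344 left.
June 1901 has 30 days: 344 − 30 = 314 left.
July 1901 has 31 days: 314 − 31 = 283 left.
August 1901 has 31 days: 283 − 31 = 252 left.
September 1901 has 30 days: 252 − 30 = 222 left.
October 1901 has 31 days: 222 − 31 = 191 left.
November 1901 has 30 days: 191 − 30 = 161 left.
December 1901 has 31 days: 161 − 31 = 130 left.
January 1902 has 31 days: 130 − 31 = 99 left.
February 1902 has 28 days (1902 is not a leap year): 99 − 28 = 71 left.
March 1902 has 31 days: 71 − 31 = 40 left.
April 1902 has 30 days: 40 − 30 = 10 left.
10 days into May 1902 → May 10, 1902.
Counting forward 6 weeks (= 42 days) from May 10, 1902:
May has 31 days, so 31 − 10 = 21 days remain after May 10, 1902; 42 − 21 = 21 left.
21 days into June 1902 → June 21, 1902.
Counting forward 431 days from June 21, 1902:
June has 30 days, so 30 − 21 = 9 days remain after June 21, 1902; 431 − 9 = 422 left.
July 1902 has 31 days: 422 − 31 = 391 left.
August 1902 has 31 days: 391 − 31 = 360 left.
September 1902 has 30 days: 360 − 30 = 330 left.
October 1902 has 31 days: 330 − 31 = 299 left.
November 1902 has 30 days: 299 − 30 = 269 left.
December 1902 has 31 days: 269 − 31 = 238 left.
January 1903 has 31 days: 238 − 31 = 207 left.
February 1903 has 28 days (1903 is not a leap year): 207 − 28 = 179 left.
March 1903 has 31 days: 179 − 31 = 148 left.
April 1903 has 30 days: 148 − 30 = 118 left.
May 1903 has 31 days: 118 − 31 = 87 left.
June 1903 has 30 days: 87 − 30 = 57 left.
July 1903 has 31 days: 57 − 31 = 26 left.
26 days into August 1903 → August 26, 1903.

August 26, 1903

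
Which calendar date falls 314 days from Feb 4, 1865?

December 15, 1865

Counting forward 314 days from February 4, 1865.
February has 28 days, so 28 − 4 = 24 days remain after February 4, 1865; 314 − 24 = 290 left.
March 1865 has 31 days: 290 − 31 = 259 left.
April 1865 has 30 days: 259 − 30 = 229 left.
May 1865 has 31 days: 229 − 31 = 198 left.
June 1865 has 30 days: 198 − 30 = 168 left.
July 1865 has 31 days: 168 − 31 = 137 left.
August 1865 has 31 days: 137 − 31 = 106 left.
September 1865 has 30 days: 106 − 30 = 76 left.
October 1865 has 31 days: 76 − 31 = 45 left.
November 1865 has 30 days: 45 − 30 = 15 left.
15 days into December 1865 → December 15, 1865.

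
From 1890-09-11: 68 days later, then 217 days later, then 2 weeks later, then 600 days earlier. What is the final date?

November 14, 1889

Counting forward 68 days from September 11, 1890:
September has 30 days, so 30 − 11 = 19 days remain after September 11, 1890; 68 − 19 = 49 left.
October 1890 has 31 days: 49 − 31 = 18 left.
18 days into November 1890 → November 18, 1890.
Adding 217 days from November 18, 1890:
November has 30 days, so 30 − 18 = 12 days remain after November 18, 1890; 217 − 12 = 205 left.
December 1890 has 31 days: 205 − 31 = 174 left.
January 1891 has 31 days: 174 − 31 = 143 left.
February 1891 has 28 days (1891 is not a leap year): 143 − 28 = 115 left.
March 1891 has 31 days: 115 − 31 = 84 left.
April 1891 has 30 days: 84 − 30 = 54 left.
May 1891 has 31 days: 54 − 31 = 23 left.
23 days into June 1891 → June 23, 1891.
Adding 2 weeks (= 14 days) from June 23, 1891:
June has 30 days, so 30 − 23 = 7 days remain after June 23, 1891; 14 − 7 = 7 left.
7 days into July 1891 → July 7, 1891.
Counting back 600 days from July 7, 1891:
Going back 7 days from July 7, 1891 reaches the end of the previous month; 600 − 7 = 593 left.
June 1891 has 30 days: 593 − 30 = 563 left.
May 1891 has 31 days: 563 − 31 = 532 left.
April 1891 has 30 days: 532 − 30 = 502 left.
March 1891 has 31 days: 502 − 31 = 471 left.
February 1891 has 28 days (1891 is not a leap year): 471 − 28 = 443 left.
January 1891 has 31 days: 443 − 31 = 412 left.
December 1890 has 31 days: 412 − 31 = 381 left.
November 1890 has 30 days: 381 − 30 = 351 left.
October 1890 has 31 days: 351 − 31 = 320 left.
September 1890 has 30 days: 320 − 30 = 290 left.
August 1890 has 31 days: 290 − 31 = 259 left.
July 1890 has 31 days: 259 − 31 = 228 left.
June 1890 has 30 days: 228 − 30 = 198 left.
May 1890 has 31 days: 198 − 31 = 167 left.
April 1890 has 30 days: 167 − 30 = 137 left.
March 1890 has 31 days: 137 − 31 = 106 left.
February 1890 has 28 days (1890 is not a leap year): 106 − 28 = 78 left.
January 1890 has 31 days: 78 − 31 = 47 left.
December 1889 has 31 days: 47 − 31 = 16 left.
November 1889 has 30 days; 30 − 16 = 14 → November 14, 1889.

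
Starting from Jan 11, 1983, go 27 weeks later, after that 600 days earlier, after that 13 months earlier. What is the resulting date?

Counting forward 27 weeks (= 189 days) from January 11, 1983:
January has 31 days, so 31 − 11 = 20 days remain after January 11, 1983; 189 − 20 = 169 left.
February 1983 has 28 days (1983 is not a leap year): 169 − 28 = 141 left.
March 1983 has 31 days: 141 − 31 = 110 left.
April 1983 has 30 days: 110 − 30 = 80 left.
May 1983 has 31 days: 80 − 31 = 49 left.
June 1983 has 30 days: 49 − 30 = 19 left.
19 days into July 1983 → July 19, 1983.
Counting back 600 days from July 19, 1983:
Going back 19 days from July 19, 1983 reaches the end of the previous month; 600 − 19 = 581 left.
June 1983 has 30 days: 581 − 30 = 551 left.
May 1983 has 31 days: 551 − 31 = 520 left.
April 1983 has 30 days: 520 − 30 = 490 left.
March 1983 has 31 days: 490 − 31 = 459 left.
February 1983 has 28 days (1983 is not a leap year): 459 − 28 = 431 left.
January 1983 has 31 days: 431 − 31 = 400 left.
December 1982 has 31 days: 400 − 31 = 369 left.
November 1982 has 30 days: 369 − 30 = 339 left.
October 1982 has 31 days: 339 − 31 = 308 left.
September 1982 has 30 days: 308 − 30 = 278 left.
August 1982 has 31 days: 278 − 31 = 247 left.
July 1982 has 31 days: 247 − 31 = 216 left.
June 1982 has 30 days: 216 − 30 = 186 left.
May 1982 has 31 days: 186 − 31 = 155 left.
April 1982 has 30 days: 155 − 30 = 125 left.
March 1982 has 31 days: 125 − 31 = 94 left.
February 1982 has 28 days (1982 is not a leap year): 94 − 28 = 66 left.
January 1982 has 31 days: 66 − 31 = 35 left.
December 1981 has 31 days: 35 − 31 = 4 left.
November 1981 has 30 days; 30 − 4 = 26 → November 26, 1981.
Counting back 13 months from November 26, 1981:
month 11 − 13 = -2, which is month 10 of year 1980 → October 1980.
Day 26 is valid in October, giving October 26, 1980.

October 26, 1980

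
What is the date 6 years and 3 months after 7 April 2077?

Advancing 6 years and 3 months from April 7, 2077.
+6 years → 2083; month 4 + 3 = 7 → July 2083.
Day 7 is valid in July, giving July 7, 2083.

July 7, 2083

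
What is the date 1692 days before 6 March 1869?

July 18, 1864

Counting back 1692 days from March 6, 1869.
Going back 6 days from March 6, 1869 reaches the end of the previous month; 1692 − 6 = 1686 left.
February 1869 has 28 days (1869 is not a leap year): 1686 − 28 = 1658 left.
January 1869 has 31 days: 1658 − 31 = 1627 left.
December 1868 has 31 days: 1627 − 31 = 1596 left.
November 1868 has 30 days: 1596 − 30 = 1566 left.
October 1868 has 31 days: 1566 − 31 = 1535 left.
September 1868 has 30 days: 1535 − 30 = 1505 left.
August 1868 has 31 days: 1505 − 31 = 1474 left.
July 1868 has 31 days: 1474 − 31 = 1443 left.
June 1868 has 30 days: 1443 − 30 = 1413 left.
May 1868 has 31 days: 1413 − 31 = 1382 left.
April 1868 has 30 days: 1382 − 30 = 1352 left.
March 1868 has 31 days: 1352 − 31 = 1321 left.
February 1868 has 29 days (1868 is a leap year): 1321 − 29 = 1292 left.
January 1868 has 31 days: 1292 − 31 = 1261 left.
December 1867 has 31 days: 1261 − 31 = 1230 left.
November 1867 has 30 days: 1230 − 30 = 1200 left.
October 1867 has 31 days: 1200 − 31 = 1169 left.
September 1867 has 30 days: 1169 − 30 = 1139 left.
August 1867 has 31 days: 1139 − 31 = 1108 left.
July 1867 has 31 days: 1108 − 31 = 1077 left.
June 1867 has 30 days: 1077 − 30 = 1047 left.
May 1867 has 31 days: 1047 − 31 = 1016 left.
April 1867 has 30 days: 1016 − 30 = 986 left.
March 1867 has 31 days: 986 − 31 = 955 left.
February 1867 has 28 days (1867 is not a leap year): 955 − 28 = 927 left.
January 1867 has 31 days: 927 − 31 = 896 left.
December 1866 has 31 days: 896 − 31 = 865 left.
November 1866 has 30 days: 865 − 30 = 835 left.
October 1866 has 31 days: 835 − 31 = 804 left.
September 1866 has 30 days: 804 − 30 = 774 left.
August 1866 has 31 days: 774 − 31 = 743 left.
July 1866 has 31 days: 743 − 31 = 712 left.
June 1866 has 30 days: 712 − 30 = 682 left.
May 1866 has 31 days: 682 − 31 = 651 left.
April 1866 has 30 days: 651 − 30 = 621 left.
March 1866 has 31 days: 621 − 31 = 590 left.
February 1866 has 28 days (1866 is not a leap year): 590 − 28 = 562 left.
January 1866 has 31 days: 562 − 31 = 531 left.
December 1865 has 31 days: 531 − 31 = 500 left.
November 1865 has 30 days: 500 − 30 = 470 left.
October 1865 has 31 days: 470 − 31 = 439 left.
September 1865 has 30 days: 439 − 30 = 409 left.
August 1865 has 31 days: 409 − 31 = 378 left.
July 1865 has 31 days: 378 − 31 = 347 left.
June 1865 has 30 days: 347 − 30 = 317 left.
May 1865 has 31 days: 317 − 31 = 286 left.
April 1865 has 30 days: 286 − 30 = 256 left.
March 1865 has 31 days: 256 − 31 = 225 left.
February 1865 has 28 days (1865 is not a leap year): 225 − 28 = 197 left.
January 1865 has 31 days: 197 − 31 = 166 left.
December 1864 has 31 days: 166 − 31 = 135 left.
November 1864 has 30 days: 135 − 30 = 105 left.
October 1864 has 31 days: 105 − 31 = 74 left.
September 1864 has 30 days: 74 − 30 = 44 left.
August 1864 has 31 days: 44 − 31 = 13 left.
July 1864 has 31 days; 31 − 13 = 18 → July 18, 1864.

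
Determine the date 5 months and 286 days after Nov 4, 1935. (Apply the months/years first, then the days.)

Adding 5 months and 286 days from November 4, 1935: first the month/year part, then the days.
month 11 + 5 = 16, which is month 4 of year 1936 → April 1936.
Day 4 is valid in April, giving April 4, 1936.
Now add 286 days from April 4, 1936.
April has 30 days, so 30 − 4 = 26 days remain after April 4, 1936; 286 − 26 = 260 left.
May 1936 has 31 days: 260 − 31 = 229 left.
June 1936 has 30 days: 229 − 30 = 199 left.
July 1936 has 31 days: 199 − 31 = 168 left.
August 1936 has 31 days: 168 − 31 = 137 left.
September 1936 has 30 days: 137 − 30 = 107 left.
October 1936 has 31 days: 107 − 31 = 76 left.
November 1936 has 30 days: 76 − 30 = 46 left.
December 1936 has 31 days: 46 − 31 = 15 left.
15 days into January 1937 → January 15, 1937.

January 15, 1937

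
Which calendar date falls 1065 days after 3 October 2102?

Advancing 1065 days from October 3, 2102.
October has 31 days, so 31 − 3 = 28 days remain after October 3, 2102; 1065 − 28 = 1037 left.
November 2102 has 30 days: 1037 − 30 = 1007 left.
December 2102 has 31 days: 1007 − 31 = 976 left.
January 2103 has 31 days: 976 − 31 = 945 left.
February 2103 has 28 days (2103 is not a leap year): 945 − 28 = 917 left.
March 2103 has 31 days: 917 − 31 = 886 left.
April 2103 has 30 days: 886 − 30 = 856 left.
May 2103 has 31 days: 856 − 31 = 825 left.
June 2103 has 30 days: 825 − 30 = 795 left.
July 2103 has 31 days: 795 − 31 = 764 left.
August 2103 has 31 days: 764 − 31 = 733 left.
September 2103 has 30 days: 733 − 30 = 703 left.
October 2103 has 31 days: 703 − 31 = 672 left.
November 2103 has 30 days: 672 − 30 = 642 left.
December 2103 has 31 days: 642 − 31 = 611 left.
January 2104 has 31 days: 611 − 31 = 580 left.
February 2104 has 29 days (2104 is a leap year): 580 − 29 = 551 left.
March 2104 has 31 days: 551 − 31 = 520 left.
April 2104 has 30 days: 520 − 30 = 490 left.
May 2104 has 31 days: 490 − 31 = 459 left.
June 2104 has 30 days: 459 − 30 = 429 left.
July 2104 has 31 days: 429 − 31 = 398 left.
August 2104 has 31 days: 398 − 31 = 367 left.
September 2104 has 30 days: 367 − 30 = 337 left.
October 2104 has 31 days: 337 − 31 = 306 left.
November 2104 has 30 days: 306 − 30 = 276 left.
December 2104 has 31 days: 276 − 31 = 245 left.
January 2105 has 31 days: 245 − 31 = 214 left.
February 2105 has 28 days (2105 is not a leap year): 214 − 28 = 186 left.
March 2105 has 31 days: 186 − 31 = 155 left.
April 2105 has 30 days: 155 − 30 = 125 left.
May 2105 has 31 days: 125 − 31 = 94 left.
June 2105 has 30 days: 94 − 30 = 64 left.
July 2105 has 31 days: 64 − 31 = 33 left.
August 2105 has 31 days: 33 − 31 = 2 left.
2 days into September 2105 → September 2, 2105.

September 2, 2105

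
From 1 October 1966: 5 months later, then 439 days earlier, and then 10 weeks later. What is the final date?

Advancing 5 months from October 1, 1966:
month 10 + 5 = 15, which is month 3 of year 1967 → March 1967.
Day 1 is valid in March, giving March 1, 1967.
Counting back 439 days from March 1, 1967:
Going back 1 day from March 1, 1967 reaches the end of the previous month; 439 − 1 = 438 left.
February 1967 has 28 days (1967 is not a leap year): 438 − 28 = 410 left.
January 1967 has 31 days: 410 − 31 = 379 left.
December 1966 has 31 days: 379 − 31 = 348 left.
November 1966 has 30 days: 348 − 30 = 318 left.
October 1966 has 31 days: 318 − 31 = 287 left.
September 1966 has 30 days: 287 − 30 = 257 left.
August 1966 has 31 days: 257 − 31 = 226 left.
July 1966 has 31 days: 226 − 31 = 195 left.
June 1966 has 30 days: 195 − 30 = 165 left.
May 1966 has 31 days: 165 − 31 = 134 left.
April 1966 has 30 days: 134 − 30 = 104 left.
March 1966 has 31 days: 104 − 31 = 73 left.
February 1966 has 28 days (1966 is not a leap year): 73 − 28 = 45 left.
January 1966 has 31 days: 45 − 31 = 14 left.
December 1965 has 31 days; 31 − 14 = 17 → December 17, 1965.
Adding 10 weeks (= 70 days) from December 17, 1965:
December has 31 days, so 31 − 17 = 14 days remain after December 17, 1965; 70 − 14 = 56 left.
January 1966 has 31 days: 56 − 31 = 25 left.
25 days into February 1966 → February 25, 1966.

February 25, 1966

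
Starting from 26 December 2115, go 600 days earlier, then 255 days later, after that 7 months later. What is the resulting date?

August 15, 2115

Going back 600 days from December 26, 2115:
Going back 26 days from December 26, 2115 reaches the end of the previous month; 600 − 26 = 574 left.
November 2115 has 30 days: 574 − 30 = 544 left.
October 2115 has 31 days: 544 − 31 = 513 left.
September 2115 has 30 days: 513 − 30 = 483 left.
August 2115 has 31 days: 483 − 31 = 452 left.
July 2115 has 31 days: 452 − 31 = 421 left.
June 2115 has 30 days: 421 − 30 = 391 left.
May 2115 has 31 days: 391 − 31 = 360 left.
April 2115 has 30 days: 360 − 30 = 330 left.
March 2115 has 31 days: 330 − 31 = 299 left.
February 2115 has 28 days (2115 is not a leap year): 299 − 28 = 271 left.
January 2115 has 31 days: 271 − 31 = 240 left.
December 2114 has 31 days: 240 − 31 = 209 left.
November 2114 has 30 days: 209 − 30 = 179 left.
October 2114 has 31 days: 179 − 31 = 148 left.
September 2114 has 30 days: 148 − 30 = 118 left.
August 2114 has 31 days: 118 − 31 = 87 left.
July 2114 has 31 days: 87 − 31 = 56 left.
June 2114 has 30 days: 56 − 30 = 26 left.
May 2114 has 31 days; 31 − 26 = 5 → May 5, 2114.
Counting forward 255 days from May 5, 2114:
May has 31 days, so 31 − 5 = 26 days remain after May 5, 2114; 255 − 26 = 229 left.
June 2114 has 30 days: 229 − 30 = 199 left.
July 2114 has 31 days: 199 − 31 = 168 left.
August 2114 has 31 days: 168 − 31 = 137 left.
September 2114 has 30 days: 137 − 30 = 107 left.
October 2114 has 31 days: 107 − 31 = 76 left.
November 2114 has 30 days: 76 − 30 = 46 left.
December 2114 has 31 days: 46 − 31 = 15 left.
15 days into January 2115 → January 15, 2115.
Advancing 7 months from January 15, 2115:
month 1 + 7 = 8 → August 2115.
Day 15 is valid in August, giving August 15, 2115.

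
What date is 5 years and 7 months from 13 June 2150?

Counting forward 5 years and 7 months from June 13, 2150.
+5 years → 2155; month 6 + 7 = 13, which is month 1 of year 2156 → January 2156.
Day 13 is valid in January, giving January 13, 2156.

January 13, 2156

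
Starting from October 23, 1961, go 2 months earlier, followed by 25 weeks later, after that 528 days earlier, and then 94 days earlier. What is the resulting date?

Subtracting 2 months from October 23, 1961:
month 10 − 2 = 8 → August 1961.
Day 23 is valid in August, giving August 23, 1961.
Adding 25 weeks (= 175 days) from August 23, 1961:
August has 31 days, so 31 − 23 = 8 days remain after August 23, 1961; 175 − 8 = 167 left.
September 1961 has 30 days: 167 − 30 = 137 left.
October 1961 has 31 days: 137 − 31 = 106 left.
November 1961 has 30 days: 106 − 30 = 76 left.
December 1961 has 31 days: 76 − 31 = 45 left.
January 1962 has 31 days: 45 − 31 = 14 left.
14 days into February 1962 → February 14, 1962.
Going back 528 days from February 14, 1962:
Going back 14 days from February 14, 1962 reaches the end of the previous month; 528 − 14 = 514 left.
January 1962 has 31 days: 514 − 31 = 483 left.
December 1961 has 31 days: 483 − 31 = 452 left.
November 1961 has 30 days: 452 − 30 = 422 left.
October 1961 has 31 days: 422 − 31 = 391 left.
September 1961 has 30 days: 391 − 30 = 361 left.
August 1961 has 31 days: 361 − 31 = 330 left.
July 1961 has 31 days: 330 − 31 = 299 left.
June 1961 has 30 days: 299 − 30 = 269 left.
May 1961 has 31 days: 269 − 31 = 238 left.
April 1961 has 30 days: 238 − 30 = 208 left.
March 1961 has 31 days: 208 − 31 = 177 left.
February 1961 has 28 days (1961 is not a leap year): 177 − 28 = 149 left.
January 1961 has 31 days: 149 − 31 = 118 left.
December 1960 has 31 days: 118 − 31 = 87 left.
November 1960 has 30 days: 87 − 30 = 57 left.
October 1960 has 31 days: 57 − 31 = 26 left.
September 1960 has 30 days; 30 − 26 = 4 → September 4, 1960.
Going back 94 days from September 4, 1960:
Going back 4 days from September 4, 1960 reaches the end of the previous month; 94 − 4 = 90 left.
August 1960 has 31 days: 90 − 31 = 59 left.
July 1960 has 31 days: 59 − 31 = 28 left.
June 1960 has 30 days; 30 − 28 = 2 → June 2, 1960.

June 2, 1960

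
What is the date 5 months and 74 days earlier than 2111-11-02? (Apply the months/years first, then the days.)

March 20, 2111

Going back 5 months and 74 days from November 2, 2111: first the month/year part, then the days.
month 11 − 5 = 6 → June 2111.
Day 2 is valid in June, giving June 2, 2111.
Now subtract 74 days from June 2, 2111.
Going back 2 days from June 2, 2111 reaches the end of the previous month; 74 − 2 = 72 left.
May 2111 has 31 days: 72 − 31 = 41 left.
April 2111 has 30 days: 41 − 30 = 11 left.
March 2111 has 31 days; 31 − 11 = 20 → March 20, 2111.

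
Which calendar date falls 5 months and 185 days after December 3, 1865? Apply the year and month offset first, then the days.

November 4, 1866

Advancing 5 months and 185 days from December 3, 1865: first the month/year part, then the days.
month 12 + 5 = 17, which is month 5 of year 1866 → May 1866.
Day 3 is valid in May, giving May 3, 1866.
Now add 185 days from May 3, 1866.
May has 31 days, so 31 − 3 = 28 days remain after May 3, 1866; 185 − 28 = 157 left.
June 1866 has 30 days: 157 − 30 = 127 left.
July 1866 has 31 days: 127 − 31 = 96 left.
August 1866 has 31 days: 96 − 31 = 65 left.
September 1866 has 30 days: 65 − 30 = 35 left.
October 1866 has 31 days: 35 − 31 = 4 left.
4 days into November 1866 → November 4, 1866.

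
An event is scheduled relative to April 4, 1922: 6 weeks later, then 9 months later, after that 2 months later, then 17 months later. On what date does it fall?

Counting forward 6 weeks (= 42 days) from April 4, 1922:
April has 30 days, so 30 − 4 = 26 days remain after April 4, 1922; 42 − 26 = 16 left.
16 days into May 1922 → May 16, 1922.
Adding 9 months from May 16, 1922:
month 5 + 9 = 14, which is month 2 of year 1923 → February 1923.
Day 16 is valid in February, giving February 16, 1923.
Advancing 2 months from February 16, 1923:
month 2 + 2 = 4 → April 1923.
Day 16 is valid in April, giving April 16, 1923.
Advancing 17 months from April 16, 1923:
month 4 + 17 = 21, which is month 9 of year 1924 → September 1924.
Day 16 is valid in September, giving September 16, 1924.

September 16, 1924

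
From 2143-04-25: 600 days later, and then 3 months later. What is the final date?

March 15, 2145

Advancing 600 days from April 25, 2143:
April has 30 days, so 30 − 25 = 5 days remain after April 25, 2143; 600 − 5 = 595 left.
May 2143 has 31 days: 595 − 31 = 564 left.
June 2143 has 30 days: 564 − 30 = 534 left.
July 2143 has 31 days: 534 − 31 = 503 left.
August 2143 has 31 days: 503 − 31 = 472 left.
September 2143 has 30 days: 472 − 30 = 442 left.
October 2143 has 31 days: 442 − 31 = 411 left.
November 2143 has 30 days: 411 − 30 = 381 left.
December 2143 has 31 days: 381 − 31 = 350 left.
January 2144 has 31 days: 350 − 31 = 319 left.
February 2144 has 29 days (2144 is a leap year): 319 − 29 = 290 left.
March 2144 has 31 days: 290 − 31 = 259 left.
April 2144 has 30 days: 259 − 30 = 229 left.
May 2144 has 31 days: 229 − 31 = 198 left.
June 2144 has 30 days: 198 − 30 = 168 left.
July 2144 has 31 days: 168 − 31 = 137 left.
August 2144 has 31 days: 137 − 31 = 106 left.
September 2144 has 30 days: 106 − 30 = 76 left.
October 2144 has 31 days: 76 − 31 = 45 left.
November 2144 has 30 days: 45 − 30 = 15 left.
15 days into December 2144 → December 15, 2144.
Adding 3 months from December 15, 2144:
month 12 + 3 = 15, which is month 3 of year 2145 → March 2145.
Day 15 is valid in March, giving March 15, 2145.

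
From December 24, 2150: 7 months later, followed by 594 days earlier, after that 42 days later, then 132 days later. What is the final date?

Adding 7 months from December 24, 2150:
month 12 + 7 = 19, which is month 7 of year 2151 → July 2151.
Day 24 is valid in July, giving July 24, 2151.
Going back 594 days from July 24, 2151:
Going back 24 days from July 24, 2151 reaches the end of the previous month; 594 − 24 = 570 left.
June 2151 has 30 days: 570 − 30 = 540 left.
May 2151 has 31 days: 540 − 31 = 509 left.
April 2151 has 30 days: 509 − 30 = 479 left.
March 2151 has 31 days: 479 − 31 = 448 left.
February 2151 has 28 days (2151 is not a leap year): 448 − 28 = 420 left.
January 2151 has 31 days: 420 − 31 = 389 left.
December 2150 has 31 days: 389 − 31 = 358 left.
November 2150 has 30 days: 358 − 30 = 328 left.
October 2150 has 31 days: 328 − 31 = 297 left.
September 2150 has 30 days: 297 − 30 = 267 left.
August 2150 has 31 days: 267 − 31 = 236 left.
July 2150 has 31 days: 236 − 31 = 205 left.
June 2150 has 30 days: 205 − 30 = 175 left.
May 2150 has 31 days: 175 − 31 = 144 left.
April 2150 has 30 days: 144 − 30 = 114 left.
March 2150 has 31 days: 114 − 31 = 83 left.
February 2150 has 28 days (2150 is not a leap year): 83 − 28 = 55 left.
January 2150 has 31 days: 55 − 31 = 24 left.
December 2149 has 31 days; 31 − 24 = 7 → December 7, 2149.
Adding 42 days from December 7, 2149:
December has 31 days, so 31 − 7 = 24 days remain after December 7, 2149; 42 − 24 = 18 left.
18 days into January 2150 → January 18, 2150.
Adding 132 days from January 18, 2150:
January has 31 days, so 31 − 18 = 13 days remain after January 18, 2150; 132 − 13 = 119 left.
February 2150 has 28 days (2150 is not a leap year): 119 − 28 = 91 left.
March 2150 has 31 days: 91 − 31 = 60 left.
April 2150 has 30 days: 60 − 30 = 30 left.
30 days into May 2150 → May 30, 2150.

May 30, 2150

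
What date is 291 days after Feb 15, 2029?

December 3, 2029

Advancing 291 days from February 15, 2029.
February has 28 days, so 28 − 15 = 13 days remain after February 15, 2029; 291 − 13 = 278 left.
March 2029 has 31 days: 278 − 31 = 247 left.
April 2029 has 30 days: 247 − 30 = 217 left.
May 2029 has 31 days: 217 − 31 = 186 left.
June 2029 has 30 days: 186 − 30 = 156 left.
July 2029 has 31 days: 156 − 31 = 125 left.
August 2029 has 31 days: 125 − 31 = 94 left.
September 2029 has 30 days: 94 − 30 = 64 left.
October 2029 has 31 days: 64 − 31 = 33 left.
November 2029 has 30 days: 33 − 30 = 3 left.
3 days into December 2029 → December 3, 2029.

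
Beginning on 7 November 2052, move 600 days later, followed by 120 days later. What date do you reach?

Advancing 600 days from November 7, 2052:
November has 30 days, so 30 − 7 = 23 days remain after November 7, 2052; 600 − 23 = 577 left.
December 2052 has 31 days: 577 − 31 = 546 left.
January 2053 has 31 days: 546 − 31 = 515 left.
February 2053 has 28 days (2053 is not a leap year): 515 − 28 = 487 left.
March 2053 has 31 days: 487 − 31 = 456 left.
April 2053 has 30 days: 456 − 30 = 426 left.
May 2053 has 31 days: 426 − 31 = 395 left.
June 2053 has 30 days: 395 − 30 = 365 left.
July 2053 has 31 days: 365 − 31 = 334 left.
August 2053 has 31 days: 334 − 31 = 303 left.
September 2053 has 30 days: 303 − 30 = 273 left.
October 2053 has 31 days: 273 − 31 = 242 left.
November 2053 has 30 days: 242 − 30 = 212 left.
December 2053 has 31 days: 212 − 31 = 181 left.
January 2054 has 31 days: 181 − 31 = 150 left.
February 2054 has 28 days (2054 is not a leap year): 150 − 28 = 122 left.
March 2054 has 31 days: 122 − 31 = 91 left.
April 2054 has 30 days: 91 − 30 = 61 left.
May 2054 has 31 days: 61 − 31 = 30 left.
30 days into June 2054 → June 30, 2054.
Counting forward 120 days from June 30, 2054:
June has 30 days, so 30 − 30 = 0 days remain after June 30, 2054; 120 − 0 = 120 left.
July 2054 has 31 days: 120 − 31 = 89 left.
August 2054 has 31 days: 89 − 31 = 58 left.
September 2054 has 30 days: 58 − 30 = 28 left.
28 days into October 2054 → October 28, 2054.

October 28, 2054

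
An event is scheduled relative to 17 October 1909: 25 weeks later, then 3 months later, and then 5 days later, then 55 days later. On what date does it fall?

September 8, 1910

Advancing 25 weeks (= 175 days) from October 17, 1909:
October has 31 days, so 31 − 17 = 14 days remain after October 17, 1909; 175 − 14 = 161 left.
November 1909 has 30 days: 161 − 30 = 131 left.
December 1909 has 31 days: 131 − 31 = 100 left.
January 1910 has 31 days: 100 − 31 = 69 left.
February 1910 has 28 days (1910 is not a leap year): 69 − 28 = 41 left.
March 1910 has 31 days: 41 − 31 = 10 left.
10 days into April 1910 → April 10, 1910.
Advancing 3 months from April 10, 1910:
month 4 + 3 = 7 → July 1910.
Day 10 is valid in July, giving July 10, 1910.
Counting forward 5 days from July 10, 1910:
July has 31 days; 10 + 5 = 15, still in July.
Adding 55 days from July 15, 1910:
July has 31 days, so 31 − 15 = 16 days remain after July 15, 1910; 55 − 16 = 39 left.
August 1910 has 31 days: 39 − 31 = 8 left.
8 days into September 1910 → September 8, 1910.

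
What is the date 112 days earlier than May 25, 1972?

February 3, 1972

Going back 112 days from May 25, 1972.
Going back 25 days from May 25, 1972 reaches the end of the previous month; 112 − 25 = 87 left.
April 1972 has 30 days: 87 − 30 = 57 left.
March 1972 has 31 days: 57 − 31 = 26 left.
February 1972 has 29 days; 29 − 26 = 3 → February 3, 1972.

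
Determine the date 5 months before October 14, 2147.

Subtracting 5 months from October 14, 2147.
month 10 − 5 = 5 → May 2147.
Day 14 is valid in May, giving May 14, 2147.

May 14, 2147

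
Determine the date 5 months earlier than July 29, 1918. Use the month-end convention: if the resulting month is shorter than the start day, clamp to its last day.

February 28, 1918

Going back 5 months from July 29, 1918.
month 7 − 5 = 2 → February 1918.
February 1918 has only 28 days (1918 is not a leap year — relevant if February), and the start was day 29, so the date clamps to February 28, 1918.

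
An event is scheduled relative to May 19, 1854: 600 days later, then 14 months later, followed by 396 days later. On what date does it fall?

Advancing 600 days from May 19, 1854:
May has 31 days, so 31 − 19 = 12 days remain after May 19, 1854; 600 − 12 = 588 left.
June 1854 has 30 days: 588 − 30 = 558 left.
July 1854 has 31 days: 558 − 31 = 527 left.
August 1854 has 31 days: 527 − 31 = 496 left.
September 1854 has 30 days: 496 − 30 = 466 left.
October 1854 has 31 days: 466 − 31 = 435 left.
November 1854 has 30 days: 435 − 30 = 405 left.
December 1854 has 31 days: 405 − 31 = 374 left.
January 1855 has 31 days: 374 − 31 = 343 left.
February 1855 has 28 days (1855 is not a leap year): 343 − 28 = 315 left.
March 1855 has 31 days: 315 − 31 = 284 left.
April 1855 has 30 days: 284 − 30 = 254 left.
May 1855 has 31 days: 254 − 31 = 223 left.
June 1855 has 30 days: 223 − 30 = 193 left.
July 1855 has 31 days: 193 − 31 = 162 left.
August 1855 has 31 days: 162 − 31 = 131 left.
September 1855 has 30 days: 131 − 30 = 101 left.
October 1855 has 31 days: 101 − 31 = 70 left.
November 1855 has 30 days: 70 − 30 = 40 left.
December 1855 has 31 days: 40 − 31 = 9 left.
9 days into January 1856 → January 9, 1856.
Adding 14 months from January 9, 1856:
month 1 + 14 = 15, which is month 3 of year 1857 → March 1857.
Day 9 is valid in March, giving March 9, 1857.
Advancing 396 days from March 9, 1857:
March has 31 days, so 31 − 9 = 22 days remain after March 9, 1857; 396 − 22 = 374 left.
April 1857 has 30 days: 374 − 30 = 344 left.
May 1857 has 31 days: 344 − 31 = 313 left.
June 1857 has 30 days: 313 − 30 = 283 left.
July 1857 has 31 days: 283 − 31 = 252 left.
August 1857 has 31 days: 252 − 31 = 221 left.
September 1857 has 30 days: 221 − 30 = 191 left.
October 1857 has 31 days: 191 − 31 = 160 left.
November 1857 has 30 days: 160 − 30 = 130 left.
December 1857 has 31 days: 130 − 31 = 99 left.
January 1858 has 31 days: 99 − 31 = 68 left.
February 1858 has 28 days (1858 is not a leap year): 68 − 28 = 40 left.
March 1858 has 31 days: 40 − 31 = 9 left.
9 days into April 1858 → April 9, 1858.

April 9, 1858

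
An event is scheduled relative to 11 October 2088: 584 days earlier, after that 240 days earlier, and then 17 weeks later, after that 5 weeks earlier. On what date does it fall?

October 2, 2086

Subtracting 584 days from October 11, 2088:
Going back 11 days from October 11, 2088 reaches the end of the previous month; 584 − 11 = 573 left.
September 2088 has 30 days: 573 − 30 = 543 left.
August 2088 has 31 days: 543 − 31 = 512 left.
July 2088 has 31 days: 512 − 31 = 481 left.
June 2088 has 30 days: 481 − 30 = 451 left.
May 2088 has 31 days: 451 − 31 = 420 left.
April 2088 has 30 days: 420 − 30 = 390 left.
March 2088 has 31 days: 390 − 31 = 359 left.
February 2088 has 29 days (2088 is a leap year): 359 − 29 = 330 left.
January 2088 has 31 days: 330 − 31 = 299 left.
December 2087 has 31 days: 299 − 31 = 268 left.
November 2087 has 30 days: 268 − 30 = 238 left.
October 2087 has 31 days: 238 − 31 = 207 left.
September 2087 has 30 days: 207 − 30 = 177 left.
August 2087 has 31 days: 177 − 31 = 146 left.
July 2087 has 31 days: 146 − 31 = 115 left.
June 2087 has 30 days: 115 − 30 = 85 left.
May 2087 has 31 days: 85 − 31 = 54 left.
April 2087 has 30 days: 54 − 30 = 24 left.
March 2087 has 31 days; 31 − 24 = 7 → March 7, 2087.
Counting back 240 days from March 7, 2087:
Going back 7 days from March 7, 2087 reaches the end of the previous month; 240 − 7 = 233 left.
February 2087 has 28 days (2087 is not a leap year): 233 − 28 = 205 left.
January 2087 has 31 days: 205 − 31 = 174 left.
December 2086 has 31 days: 174 − 31 = 143 left.
November 2086 has 30 days: 143 − 30 = 113 left.
October 2086 has 31 days: 113 − 31 = 82 left.
September 2086 has 30 days: 82 − 30 = 52 left.
August 2086 has 31 days: 52 − 31 = 21 left.
July 2086 has 31 days; 31 − 21 = 10 → July 10, 2086.
Counting forward 17 weeks (= 119 days) from July 10, 2086:
July has 31 days, so 31 − 10 = 21 days remain after July 10, 2086; 119 − 21 = 98 left.
August 2086 has 31 days: 98 − 31 = 67 left.
September 2086 has 30 days: 67 − 30 = 37 left.
October 2086 has 31 days: 37 − 31 = 6 left.
6 days into November 2086 → November 6, 2086.
Going back 5 weeks (= 35 days) from November 6, 2086:
Going back 6 days from November 6, 2086 reaches the end of the previous month; 35 − 6 = 29 left.
October 2086 has 31 days; 31 − 29 = 2 → October 2, 2086.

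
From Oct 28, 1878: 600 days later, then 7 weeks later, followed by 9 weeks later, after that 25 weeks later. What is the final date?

Advancing 600 days from October 28, 1878:
October has 31 days, so 31 − 28 = 3 days remain after October 28, 1878; 600 − 3 = 597 left.
November 1878 has 30 days: 597 − 30 = 567 left.
December 1878 has 31 days: 567 − 31 = 536 left.
January 1879 has 31 days: 536 − 31 = 505 left.
February 1879 has 28 days (1879 is not a leap year): 505 − 28 = 477 left.
March 1879 has 31 days: 477 − 31 = 446 left.
April 1879 has 30 days: 446 − 30 = 416 left.
May 1879 has 31 days: 416 − 31 = 385 left.
June 1879 has 30 days: 385 − 30 = 355 left.
July 1879 has 31 days: 355 − 31 = 324 left.
August 1879 has 31 days: 324 − 31 = 293 left.
September 1879 has 30 days: 293 − 30 = 263 left.
October 1879 has 31 days: 263 − 31 = 232 left.
November 1879 has 30 days: 232 − 30 = 202 left.
December 1879 has 31 days: 202 − 31 = 171 left.
January 1880 has 31 days: 171 − 31 = 140 left.
February 1880 has 29 days (1880 is a leap year): 140 − 29 = 111 left.
March 1880 has 31 days: 111 − 31 = 80 left.
April 1880 has 30 days: 80 − 30 = 50 left.
May 1880 has 31 days: 50 − 31 = 19 left.
19 days into June 1880 → June 19, 1880.
Counting forward 7 weeks (= 49 days) from June 19, 1880:
June has 30 days, so 30 − 19 = 11 days remain after June 19, 1880; 49 − 11 = 38 left.
July 1880 has 31 days: 38 − 31 = 7 left.
7 days into August 1880 → August 7, 1880.
Advancing 9 weeks (= 63 days) from August 7, 1880:
August has 31 days, so 31 − 7 = 24 days remain after August 7, 1880; 63 − 24 = 39 left.
September 1880 has 30 days: 39 − 30 = 9 left.
9 days into October 1880 → October 9, 1880.
Counting forward 25 weeks (= 175 days) from October 9, 1880:
October has 31 days, so 31 − 9 = 22 days remain after October 9, 1880; 175 − 22 = 153 left.
November 1880 has 30 days: 153 − 30 = 123 left.
December 1880 has 31 days: 123 − 31 = 92 left.
January 1881 has 31 days: 92 − 31 = 61 left.
February 1881 has 28 days (1881 is not a leap year): 61 − 28 = 33 left.
March 1881 has 31 days: 33 − 31 = 2 left.
2 days into April 1881 → April 2, 1881.

April 2, 1881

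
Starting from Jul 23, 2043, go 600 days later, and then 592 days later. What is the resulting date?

October 27, 2046

Counting forward 600 days from July 23, 2043:
July has 31 days, so 31 − 23 = 8 days remain after July 23, 2043; 600 − 8 = 592 left.
August 2043 has 31 days: 592 − 31 = 561 left.
September 2043 has 30 days: 561 − 30 = 531 left.
October 2043 has 31 days: 531 − 31 = 500 left.
November 2043 has 30 days: 500 − 30 = 470 left.
December 2043 has 31 days: 470 − 31 = 439 left.
January 2044 has 31 days: 439 − 31 = 408 left.
February 2044 has 29 days (2044 is a leap year): 408 − 29 = 379 left.
March 2044 has 31 days: 379 − 31 = 348 left.
April 2044 has 30 days: 348 − 30 = 318 left.
May 2044 has 31 days: 318 − 31 = 287 left.
June 2044 has 30 days: 287 − 30 = 257 left.
July 2044 has 31 days: 257 − 31 = 226 left.
August 2044 has 31 days: 226 − 31 = 195 left.
September 2044 has 30 days: 195 − 30 = 165 left.
October 2044 has 31 days: 165 − 31 = 134 left.
November 2044 has 30 days: 134 − 30 = 104 left.
December 2044 has 31 days: 104 − 31 = 73 left.
January 2045 has 31 days: 73 − 31 = 42 left.
February 2045 has 28 days (2045 is not a leap year): 42 − 28 = 14 left.
14 days into March 2045 → March 14, 2045.
Advancing 592 days from March 14, 2045:
March has 31 days, so 31 − 14 = 17 days remain after March 14, 2045; 592 − 17 = 575 left.
April 2045 has 30 days: 575 − 30 = 545 left.
May 2045 has 31 days: 545 − 31 = 514 left.
June 2045 has 30 days: 514 − 30 = 484 left.
July 2045 has 31 days: 484 − 31 = 453 left.
August 2045 has 31 days: 453 − 31 = 422 left.
September 2045 has 30 days: 422 − 30 = 392 left.
October 2045 has 31 days: 392 − 31 = 361 left.
November 2045 has 30 days: 361 − 30 = 331 left.
December 2045 has 31 days: 331 − 31 = 300 left.
January 2046 has 31 days: 300 − 31 = 269 left.
February 2046 has 28 days (2046 is not a leap year): 269 − 28 = 241 left.
March 2046 has 31 days: 241 − 31 = 210 left.
April 2046 has 30 days: 210 − 30 = 180 left.
May 2046 has 31 days: 180 − 31 = 149 left.
June 2046 has 30 days: 149 − 30 = 119 left.
July 2046 has 31 days: 119 − 31 = 88 left.
August 2046 has 31 days: 88 − 31 = 57 left.
September 2046 has 30 days: 57 − 30 = 27 left.
27 days into October 2046 → October 27, 2046.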